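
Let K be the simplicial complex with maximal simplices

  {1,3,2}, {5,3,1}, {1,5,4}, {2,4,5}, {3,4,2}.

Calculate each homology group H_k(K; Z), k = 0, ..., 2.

We work with the vertex ordering 1 < 2 < 3 < 4 < 5. The simplices of K, each written with vertices in increasing order, are:

  0-simplices (5): [1], [2], [3], [4], [5]
  1-simplices (10): [1,2], [1,3], [1,4], [1,5], [2,3], [2,4], [2,5], [3,4], [3,5], [4,5]
  2-simplices (5): [1,2,3], [1,3,5], [1,4,5], [2,3,4], [2,4,5]

giving chain groups C_0 ≅ Z^5, C_1 ≅ Z^10, C_2 ≅ Z^5.

The boundary map ∂_1: C_1 → C_0 maps an edge to its endpoints' difference, ∂[p,q] = q − p. For instance
  ∂[1,4] = [4] − [1].
The resulting 5×10 matrix has rank 4, and its Smith normal form has invariant factors (1,1,1,1).

Boundary ∂_2: C_2 → C_1 acts by ∂[p,q,r] = [q,r] − [p,r] + [p,q]. For instance
  ∂[1,3,5] = [3,5] − [1,5] + [1,3],
  ∂[2,3,4] = [3,4] − [2,4] + [2,3].
The 10×5 boundary matrix has rank 5 and Smith normal form diag(1,1,1,1,1).

Reading off H_k = ker ∂_k / im ∂_{k+1}:

  H_0: rank C_0 − rank ∂_1 = 5 − 4 = 1, and the invariant factors of ∂_1 are all 1, so H_0 ≅ Z.
  H_1: rank ker ∂_1 − rank ∂_2 = (10 − 4) − 5 = 1, and the invariant factors of ∂_2 are all 1, so H_1 ≅ Z.
  H_2: rank ker ∂_2 − rank ∂_3 = (5 − 5) − 0 = 0, and there is no ∂_3, so H_2 ≅ 0.

As a check, the Euler characteristic is 5 − 10 + 5 = 0, which agrees with 1 − 1 + 0 = 0.

H_0 = Z,  H_1 = Z,  H_2 = 0.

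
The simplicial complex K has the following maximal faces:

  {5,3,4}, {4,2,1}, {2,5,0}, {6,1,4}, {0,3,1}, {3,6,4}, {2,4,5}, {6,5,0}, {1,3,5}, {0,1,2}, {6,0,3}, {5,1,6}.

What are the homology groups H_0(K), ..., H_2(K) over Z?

K has 7 vertices, 18 edges, 12 triangles.
rank ∂_0 = 0, rank ∂_1 = 6 ⇒ b_0 = 7 − 0 − 6 = 1; all invariant factors of ∂_1 are 1 so no torsion. So H_0 ≅ Z.
rank ∂_1 = 6, rank ∂_2 = 12 ⇒ b_1 = 18 − 6 − 12 = 0; ∂_2 has invariant factor(s) [2] giving torsion. So H_1 ≅ Z/2.
rank ∂_2 = 12, rank ∂_3 = 0 ⇒ b_2 = 12 − 12 − 0 = 0. So H_2 ≅ 0.

H_0 ≅ Z,  H_1 ≅ Z/2,  H_2 = 0.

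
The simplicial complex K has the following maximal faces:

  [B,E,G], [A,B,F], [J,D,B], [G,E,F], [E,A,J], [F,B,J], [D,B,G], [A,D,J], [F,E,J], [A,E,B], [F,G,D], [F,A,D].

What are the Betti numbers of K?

b_0 = 1, b_1 = 0, b_2 = 0.

Take the total order A < B < D < E < F < G < J on the vertex set. Then K (dimension 2) consists of the simplices:

  0-simplices (7): A, B, D, E, F, G, J
  1-simplices (18): AB, AD, AE, AF, AJ, BD, BE, BF, BG, BJ, DF, DG, DJ, EF, EG, EJ, FG, FJ
  2-simplices (12): ABE, ABF, ADF, ADJ, AEJ, BDG, BDJ, BEG, BFJ, DFG, EFG, EFJ

giving chain groups C_0 ≅ Z^7, C_1 ≅ Z^18, C_2 ≅ Z^12.

∂_1: C_1 → C_0 sends each edge [p,q] (with p < q) to q − p.
As a 7×18 matrix over Z this has rank 6, with invariant factors (1,1,1,1,1,1).

The boundary map ∂_2: C_2 → C_1 maps a triangle to the signed sum of its edges. For instance
  ∂DFG = FG − DG + DF,
  ∂ABF = BF − AF + AB.
The 18×12 boundary matrix has rank 12 and Smith normal form diag(1,1,1,1,1,1,1,1,1,1,1,2).

Computing H_k = (kernel of ∂_k) / (image of ∂_{k+1}):

  H_0: rank C_0 − rank ∂_1 = 7 − 6 = 1, and the invariant factors of ∂_1 are all 1, so H_0 = Z.
  H_1: rank ker ∂_1 − rank ∂_2 = (18 − 6) − 12 = 0, and ∂_2 has invariant factor 2 > 1, so H_1 = Z_2.
  H_2: rank ker ∂_2 − rank ∂_3 = (12 − 12) − 0 = 0, and there is no ∂_3, so H_2 = 0.

Hence the Betti numbers are b_0 = 1, b_1 = 0, b_2 = 0.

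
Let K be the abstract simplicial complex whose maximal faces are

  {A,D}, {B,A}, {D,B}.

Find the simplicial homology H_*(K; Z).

Order the vertices as A < B < D. Listing each simplex with vertices in this order, K has dimension 1 with simplices:

  0-simplices (3): A, B, D
  1-simplices (3): AB, AD, BD

Hence C_0 ≅ Z^3, C_1 ≅ Z^3.

Boundary ∂_1: C_1 → C_0 maps an edge to its endpoints' difference, ∂[p,q] = q − p. For instance
  ∂BD = D − B.
The 3×3 boundary matrix has rank 2 and Smith normal form diag(1,1).

Now H_k = ker ∂_k / im ∂_{k+1}, so:

  H_0: rank C_0 − rank ∂_1 = 3 − 2 = 1, and the invariant factors of ∂_1 are all 1, so H_0 = Z.
  H_1: rank ker ∂_1 − rank ∂_2 = (3 − 2) − 0 = 1, and there is no ∂_2, so H_1 = Z.

H_0 = Z,  H_1 = Z.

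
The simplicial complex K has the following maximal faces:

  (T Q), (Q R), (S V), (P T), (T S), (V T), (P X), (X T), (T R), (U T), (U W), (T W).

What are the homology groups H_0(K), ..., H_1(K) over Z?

We work with the vertex ordering P < Q < R < S < T < U < V < W < X. The simplices of K, each written with vertices in increasing order, are:

  0-simplices (9): P, Q, R, S, T, U, V, W, X
  1-simplices (12): PT, PX, QR, QT, RT, ST, SV, TU, TV, TW, TX, UW

Hence C_0 ≅ Z^9, C_1 ≅ Z^12.

The boundary map ∂_1: C_1 → C_0 is given by ∂[p,q] = [q] − [p]. For instance
  ∂TW = W − T.
The resulting 9×12 matrix has rank 8, and its Smith normal form has invariant factors (1,1,1,1,1,1,1,1).

From H_k ≅ ker(∂_k) / im(∂_{k+1}) we obtain:

  H_0: rank C_0 − rank ∂_1 = 9 − 8 = 1, and the invariant factors of ∂_1 are all 1, so H_0 = Z.
  H_1: rank ker ∂_1 − rank ∂_2 = (12 − 8) − 0 = 4, and there is no ∂_2, so H_1 = Z^4.

(K is a triangulation of a wedge of 4 circles.)

H_0 ≅ Z,  H_1 ≅ Z^4.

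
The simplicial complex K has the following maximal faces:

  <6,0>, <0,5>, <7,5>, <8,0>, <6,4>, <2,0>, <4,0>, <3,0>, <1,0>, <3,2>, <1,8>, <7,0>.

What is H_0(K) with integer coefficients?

Fix the vertex order 0 < 1 < 2 < 3 < 4 < 5 < 6 < 7 < 8 and write every simplex with vertices in increasing order. Then dim K = 1 and the simplices of K are:

  0-simplices (9): [0], [1], [2], [3], [4], [5], [6], [7], [8]
  1-simplices (12): [0,1], [0,2], [0,3], [0,4], [0,5], [0,6], [0,7], [0,8], [1,8], [2,3], [4,6], [5,7]

so the chain groups are C_0 ≅ Z^9, C_1 ≅ Z^12.

Boundary ∂_1: C_1 → C_0 maps an edge to its endpoints' difference, ∂[p,q] = q − p.
The resulting 9×12 matrix has rank 8, and its Smith normal form has invariant factors (1,1,1,1,1,1,1,1).

From H_k ≅ ker(∂_k) / im(∂_{k+1}) we obtain:

  H_0: rank C_0 − rank ∂_1 = 9 − 8 = 1, and the invariant factors of ∂_1 are all 1, so H_0 ≅ Z.

H_0 ≅ Z.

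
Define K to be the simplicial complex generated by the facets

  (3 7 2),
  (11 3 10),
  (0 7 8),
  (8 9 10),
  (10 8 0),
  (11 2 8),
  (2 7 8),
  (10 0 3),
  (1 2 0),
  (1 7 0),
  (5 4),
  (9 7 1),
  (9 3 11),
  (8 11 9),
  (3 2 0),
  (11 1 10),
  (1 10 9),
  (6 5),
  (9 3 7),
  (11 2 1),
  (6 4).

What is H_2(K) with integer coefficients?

H_2 = 0.

Fix the vertex order 0 < 1 < 2 < 3 < 4 < 5 < 6 < 7 < 8 < 9 < 10 < 11 and write every simplex with vertices in increasing order. Then dim K = 2 and the simplices of K are:

  0-simplices (12): [0], [1], [2], [3], [4], [5], [6], [7], [8], [9], [10], [11]
  1-simplices (30): (30 of them)
  2-simplices (18): (18 of them)

so the chain groups are C_0 ≅ Z^12, C_1 ≅ Z^30, C_2 ≅ Z^18.

Boundary ∂_1: C_1 → C_0 maps an edge to its endpoints' difference, ∂[p,q] = q − p. For instance
  ∂[7,8] = [8] − [7].
The 12×30 boundary matrix has rank 10 and Smith normal form diag(1,1,1,1,1,1,1,1,1,1).

The boundary map ∂_2: C_2 → C_1 maps a triangle to the signed sum of its edges. For instance
  ∂[1,7,9] = [7,9] − [1,9] + [1,7],
  ∂[0,3,10] = [3,10] − [0,10] + [0,3].
This gives a 30×18 integer matrix of rank 18; reducing to Smith normal form yields diagonal entries (1,1,1,1,1,1,1,1,1,1,1,1,1,1,1,1,1,2).

From H_k ≅ ker(∂_k) / im(∂_{k+1}) we obtain:

  H_2: rank ker ∂_2 − rank ∂_3 = (18 − 18) − 0 = 0, and there is no ∂_3, so H_2 = 0.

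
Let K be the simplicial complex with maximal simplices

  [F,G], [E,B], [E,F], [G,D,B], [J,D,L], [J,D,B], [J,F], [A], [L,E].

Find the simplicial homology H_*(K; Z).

H_0 ≅ Z^2,  H_1 ≅ Z^3,  H_2 = 0.

Take the total order A < B < D < E < F < G < J < L on the vertex set. Then K (dimension 2) consists of the simplices:

  0-simplices (8): A, B, D, E, F, G, J, L
  1-simplices (12): BD, BE, BG, BJ, DG, DJ, DL, EF, EL, FG, FJ, JL
  2-simplices (3): BDG, BDJ, DJL

Hence C_0 ≅ Z^8, C_1 ≅ Z^12, C_2 ≅ Z^3.

∂_1: C_1 → C_0 is given by ∂[p,q] = [q] − [p]. For instance
  ∂FG = G − F.
The 8×12 boundary matrix has rank 6 and Smith normal form diag(1,1,1,1,1,1).

∂_2: C_2 → C_1 acts by ∂[p,q,r] = [q,r] − [p,r] + [p,q]. For instance
  ∂BDJ = DJ − BJ + BD,
  ∂DJL = JL − DL + DJ.
This gives a 12×3 integer matrix of rank 3; reducing to Smith normal form yields diagonal entries (1,1,1).

From H_k ≅ ker(∂_k) / im(∂_{k+1}) we obtain:

  H_0: rank C_0 − rank ∂_1 = 8 − 6 = 2, and the invariant factors of ∂_1 are all 1, so H_0 ≅ Z^2.
  H_1: rank ker ∂_1 − rank ∂_2 = (12 − 6) − 3 = 3, and the invariant factors of ∂_2 are all 1, so H_1 ≅ Z^3.
  H_2: rank ker ∂_2 − rank ∂_3 = (3 − 3) − 0 = 0, and there is no ∂_3, so H_2 ≅ 0.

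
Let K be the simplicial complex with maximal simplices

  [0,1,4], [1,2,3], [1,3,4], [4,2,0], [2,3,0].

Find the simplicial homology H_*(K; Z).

Fix the vertex order 0 < 1 < 2 < 3 < 4 and write every simplex with vertices in increasing order. Then dim K = 2 and the simplices of K are:

  0-simplices (5): [0], [1], [2], [3], [4]
  1-simplices (10): [0,1], [0,2], [0,3], [0,4], [1,2], [1,3], [1,4], [2,3], [2,4], [3,4]
  2-simplices (5): [0,1,4], [0,2,3], [0,2,4], [1,2,3], [1,3,4]

giving chain groups C_0 ≅ Z^5, C_1 ≅ Z^10, C_2 ≅ Z^5.

Boundary ∂_1: C_1 → C_0 maps an edge to its endpoints' difference, ∂[p,q] = q − p. For instance
  ∂[1,3] = [3] − [1].
This gives a 5×10 integer matrix of rank 4; reducing to Smith normal form yields diagonal entries (1,1,1,1).

Boundary ∂_2: C_2 → C_1 maps a triangle to the signed sum of its edges. For instance
  ∂[0,2,3] = [2,3] − [0,3] + [0,2],
  ∂[1,3,4] = [3,4] − [1,4] + [1,3].
This gives a 10×5 integer matrix of rank 5; reducing to Smith normal form yields diagonal entries (1,1,1,1,1).

Reading off H_k = ker ∂_k / im ∂_{k+1}:

  H_0: rank C_0 − rank ∂_1 = 5 − 4 = 1, and the invariant factors of ∂_1 are all 1, so H_0 = Z.
  H_1: rank ker ∂_1 − rank ∂_2 = (10 − 4) − 5 = 1, and the invariant factors of ∂_2 are all 1, so H_1 = Z.
  H_2: rank ker ∂_2 − rank ∂_3 = (5 − 5) − 0 = 0, and there is no ∂_3, so H_2 = 0.

(K is a triangulation of the Möbius band.)

H_0 ≅ Z,  H_1 ≅ Z,  H_2 = 0.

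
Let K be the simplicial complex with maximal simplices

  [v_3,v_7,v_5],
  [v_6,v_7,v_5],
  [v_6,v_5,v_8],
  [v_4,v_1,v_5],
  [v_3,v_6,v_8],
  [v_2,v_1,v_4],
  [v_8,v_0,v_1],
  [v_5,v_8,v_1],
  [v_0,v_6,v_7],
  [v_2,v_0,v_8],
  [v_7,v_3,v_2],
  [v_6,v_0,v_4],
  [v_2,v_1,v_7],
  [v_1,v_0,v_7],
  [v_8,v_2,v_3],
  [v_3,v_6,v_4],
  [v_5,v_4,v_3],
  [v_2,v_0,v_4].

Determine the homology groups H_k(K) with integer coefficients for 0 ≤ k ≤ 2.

H_0 = Z,  H_1 = Z ⊕ Z/2Z,  H_2 = 0.

Take the total order v_0 < v_1 < v_2 < v_3 < v_4 < v_5 < v_6 < v_7 < v_8 on the vertex set. Then K (dimension 2) consists of the simplices:

  0-simplices (9): [v_0], [v_1], [v_2], [v_3], [v_4], [v_5], [v_6], [v_7], [v_8]
  1-simplices (27): (27 of them)
  2-simplices (18): (18 of them)

giving chain groups C_0 ≅ Z^9, C_1 ≅ Z^27, C_2 ≅ Z^18.

Boundary ∂_1: C_1 → C_0 sends each edge [p,q] (with p < q) to q − p. For instance
  ∂[v_5,v_8] = [v_8] − [v_5].
As a 9×27 matrix over Z this has rank 8, with invariant factors (1,1,1,1,1,1,1,1).

Boundary ∂_2: C_2 → C_1 maps a triangle to the signed sum of its edges. For instance
  ∂[v_2,v_3,v_8] = [v_3,v_8] − [v_2,v_8] + [v_2,v_3],
  ∂[v_3,v_4,v_6] = [v_4,v_6] − [v_3,v_6] + [v_3,v_4].
The resulting 27×18 matrix has rank 18, and its Smith normal form has invariant factors (1,1,1,1,1,1,1,1,1,1,1,1,1,1,1,1,1,2).

Reading off H_k = ker ∂_k / im ∂_{k+1}:

  H_0: rank C_0 − rank ∂_1 = 9 − 8 = 1, and the invariant factors of ∂_1 are all 1, so H_0 ≅ Z.
  H_1: rank ker ∂_1 − rank ∂_2 = (27 − 8) − 18 = 1, and ∂_2 has invariant factor 2 > 1, so H_1 ≅ Z ⊕ Z/2Z.
  H_2: rank ker ∂_2 − rank ∂_3 = (18 − 18) − 0 = 0, and there is no ∂_3, so H_2 ≅ 0.

As a check, the Euler characteristic is 9 − 27 + 18 = 0, which agrees with 1 − 1 + 0 = 0.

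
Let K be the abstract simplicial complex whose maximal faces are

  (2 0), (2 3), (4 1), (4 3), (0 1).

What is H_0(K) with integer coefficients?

H_0 = Z.

Fix the vertex order 0 < 1 < 2 < 3 < 4 and write every simplex with vertices in increasing order. Then dim K = 1 and the simplices of K are:

  0-simplices (5): [0], [1], [2], [3], [4]
  1-simplices (5): [0,1], [0,2], [1,4], [2,3], [3,4]

so the chain groups are C_0 ≅ Z^5, C_1 ≅ Z^5.

∂_1: C_1 → C_0 is given by ∂[p,q] = [q] − [p].
This gives a 5×5 integer matrix of rank 4; reducing to Smith normal form yields diagonal entries (1,1,1,1).

Now H_k = ker ∂_k / im ∂_{k+1}, so:

  H_0: rank C_0 − rank ∂_1 = 5 − 4 = 1, and the invariant factors of ∂_1 are all 1, so H_0 = Z.

(K is a triangulation of the circle S^1.)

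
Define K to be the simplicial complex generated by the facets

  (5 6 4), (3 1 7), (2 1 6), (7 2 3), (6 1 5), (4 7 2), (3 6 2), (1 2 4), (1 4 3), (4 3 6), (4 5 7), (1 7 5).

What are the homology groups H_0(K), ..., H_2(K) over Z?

H_0 ≅ Z,  H_1 ≅ Z/2Z,  H_2 = 0.

Order the vertices as 1 < 2 < 3 < 4 < 5 < 6 < 7. Listing each simplex with vertices in this order, K has dimension 2 with simplices:

  0-simplices (7): [1], [2], [3], [4], [5], [6], [7]
  1-simplices (18): [1,2], [1,3], [1,4], [1,5], [1,6], [1,7], [2,3], [2,4], [2,6], [2,7], [3,4], [3,6], [3,7], [4,5], [4,6], [4,7], [5,6], [5,7]
  2-simplices (12): [1,2,4], [1,2,6], [1,3,4], [1,3,7], [1,5,6], [1,5,7], [2,3,6], [2,3,7], [2,4,7], [3,4,6], [4,5,6], [4,5,7]

so the chain groups are C_0 ≅ Z^7, C_1 ≅ Z^18, C_2 ≅ Z^12.

∂_1: C_1 → C_0 sends each edge [p,q] (with p < q) to q − p. For instance
  ∂[5,7] = [7] − [5].
The 7×18 boundary matrix has rank 6 and Smith normal form diag(1,1,1,1,1,1).

∂_2: C_2 → C_1 acts by ∂[p,q,r] = [q,r] − [p,r] + [p,q]. For instance
  ∂[4,5,7] = [5,7] − [4,7] + [4,5],
  ∂[2,3,7] = [3,7] − [2,7] + [2,3].
As a 18×12 matrix over Z this has rank 12, with invariant factors (1,1,1,1,1,1,1,1,1,1,1,2).

Now H_k = ker ∂_k / im ∂_{k+1}, so:

  H_0: rank C_0 − rank ∂_1 = 7 − 6 = 1, and the invariant factors of ∂_1 are all 1, so H_0 ≅ Z.
  H_1: rank ker ∂_1 − rank ∂_2 = (18 − 6) − 12 = 0, and ∂_2 has invariant factor 2 > 1, so H_1 ≅ Z/2Z.
  H_2: rank ker ∂_2 − rank ∂_3 = (12 − 12) − 0 = 0, and there is no ∂_3, so H_2 ≅ 0.

(K is a triangulation of the real projective plane RP^2.)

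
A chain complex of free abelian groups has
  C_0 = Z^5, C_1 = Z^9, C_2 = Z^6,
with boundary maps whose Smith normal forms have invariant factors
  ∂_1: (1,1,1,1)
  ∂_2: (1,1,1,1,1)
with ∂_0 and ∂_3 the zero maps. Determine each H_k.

H_0: b_0 = 5 − 0 − 4 = 1; torsion from ∂_1 factors > 1: none. So H_0 ≅ Z.
H_1: b_1 = 9 − 4 − 5 = 0; torsion from ∂_2 factors > 1: none. So H_1 ≅ 0.
H_2: b_2 = 6 − 5 − 0 = 1; torsion from ∂_3 factors > 1: none. So H_2 ≅ Z.

H_0 ≅ Z,  H_1 = 0,  H_2 ≅ Z.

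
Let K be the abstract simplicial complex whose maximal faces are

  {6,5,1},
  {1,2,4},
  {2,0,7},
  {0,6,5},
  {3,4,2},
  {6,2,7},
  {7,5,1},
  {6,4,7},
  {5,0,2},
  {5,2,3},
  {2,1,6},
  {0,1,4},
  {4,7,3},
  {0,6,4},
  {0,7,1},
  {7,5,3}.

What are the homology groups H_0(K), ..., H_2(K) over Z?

H_0 = Z,  H_1 = Z^2,  H_2 = Z.

Fix the vertex order 0 < 1 < 2 < 3 < 4 < 5 < 6 < 7 and write every simplex with vertices in increasing order. Then dim K = 2 and the simplices of K are:

  0-simplices (8): [0], [1], [2], [3], [4], [5], [6], [7]
  1-simplices (24): (24 of them)
  2-simplices (16): [0,1,4], [0,1,7], [0,2,5], [0,2,7], [0,4,6], [0,5,6], [1,2,4], [1,2,6], [1,5,6], [1,5,7], [2,3,4], [2,3,5], [2,6,7], [3,4,7], [3,5,7], [4,6,7]

giving chain groups C_0 ≅ Z^8, C_1 ≅ Z^24, C_2 ≅ Z^16.

The boundary map ∂_1: C_1 → C_0 maps an edge to its endpoints' difference, ∂[p,q] = q − p. For instance
  ∂[5,7] = [7] − [5].
As a 8×24 matrix over Z this has rank 7, with invariant factors (1,1,1,1,1,1,1).

Boundary ∂_2: C_2 → C_1 acts by ∂[p,q,r] = [q,r] − [p,r] + [p,q]. For instance
  ∂[0,4,6] = [4,6] − [0,6] + [0,4],
  ∂[0,1,7] = [1,7] − [0,7] + [0,1].
This gives a 24×16 integer matrix of rank 15; reducing to Smith normal form yields diagonal entries (1,1,1,1,1,1,1,1,1,1,1,1,1,1,1).

Reading off H_k = ker ∂_k / im ∂_{k+1}:

  H_0: rank C_0 − rank ∂_1 = 8 − 7 = 1, and the invariant factors of ∂_1 are all 1, so H_0 ≅ Z.
  H_1: rank ker ∂_1 − rank ∂_2 = (24 − 7) − 15 = 2, and the invariant factors of ∂_2 are all 1, so H_1 ≅ Z^2.
  H_2: rank ker ∂_2 − rank ∂_3 = (16 − 15) − 0 = 1, and there is no ∂_3, so H_2 ≅ Z.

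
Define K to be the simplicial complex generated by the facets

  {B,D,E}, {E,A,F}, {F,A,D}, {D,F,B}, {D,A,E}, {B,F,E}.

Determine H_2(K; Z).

Order the vertices as A < B < D < E < F. Listing each simplex with vertices in this order, K has dimension 2 with simplices:

  0-simplices (5): A, B, D, E, F
  1-simplices (9): AD, AE, AF, BD, BE, BF, DE, DF, EF
  2-simplices (6): ADE, ADF, AEF, BDE, BDF, BEF

so the chain groups are C_0 ≅ Z^5, C_1 ≅ Z^9, C_2 ≅ Z^6.

∂_1: C_1 → C_0 is given by ∂[p,q] = [q] − [p]. For instance
  ∂AD = D − A.
This gives a 5×9 integer matrix of rank 4; reducing to Smith normal form yields diagonal entries (1,1,1,1).

∂_2: C_2 → C_1 maps a triangle to the signed sum of its edges. For instance
  ∂BDF = DF − BF + BD,
  ∂ADE = DE − AE + AD.
The resulting 9×6 matrix has rank 5, and its Smith normal form has invariant factors (1,1,1,1,1).

Now H_k = ker ∂_k / im ∂_{k+1}, so:

  H_2: rank ker ∂_2 − rank ∂_3 = (6 − 5) − 0 = 1, and there is no ∂_3, so H_2 ≅ Z.

H_2 = Z.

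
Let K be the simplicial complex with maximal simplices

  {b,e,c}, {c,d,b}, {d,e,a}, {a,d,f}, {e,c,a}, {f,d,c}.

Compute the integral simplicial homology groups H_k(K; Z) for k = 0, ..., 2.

H_0 ≅ Z,  H_1 ≅ Z,  H_2 = 0.

Take the total order a < b < c < d < e < f on the vertex set. Then K (dimension 2) consists of the simplices:

  0-simplices (6): a, b, c, d, e, f
  1-simplices (12): ac, ad, ae, af, bc, bd, be, cd, ce, cf, de, df
  2-simplices (6): ace, ade, adf, bcd, bce, cdf

so the chain groups are C_0 ≅ Z^6, C_1 ≅ Z^12, C_2 ≅ Z^6.

∂_1: C_1 → C_0 is given by ∂[p,q] = [q] − [p]. For instance
  ∂af = f − a.
The 6×12 boundary matrix has rank 5 and Smith normal form diag(1,1,1,1,1).

Boundary ∂_2: C_2 → C_1 acts by ∂[p,q,r] = [q,r] − [p,r] + [p,q]. For instance
  ∂ade = de − ae + ad,
  ∂ace = ce − ae + ac.
This gives a 12×6 integer matrix of rank 6; reducing to Smith normal form yields diagonal entries (1,1,1,1,1,1).

From H_k ≅ ker(∂_k) / im(∂_{k+1}) we obtain:

  H_0: rank C_0 − rank ∂_1 = 6 − 5 = 1, and the invariant factors of ∂_1 are all 1, so H_0 = Z.
  H_1: rank ker ∂_1 − rank ∂_2 = (12 − 5) − 6 = 1, and the invariant factors of ∂_2 are all 1, so H_1 = Z.
  H_2: rank ker ∂_2 − rank ∂_3 = (6 − 6) − 0 = 0, and there is no ∂_3, so H_2 = 0.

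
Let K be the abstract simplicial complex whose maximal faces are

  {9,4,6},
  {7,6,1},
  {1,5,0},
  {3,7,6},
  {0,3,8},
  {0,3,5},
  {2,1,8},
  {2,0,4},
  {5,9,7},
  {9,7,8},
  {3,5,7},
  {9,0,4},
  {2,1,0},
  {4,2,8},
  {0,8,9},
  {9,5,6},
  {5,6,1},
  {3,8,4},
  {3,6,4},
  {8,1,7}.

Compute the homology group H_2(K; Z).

K has 10 vertices, 30 edges, 20 triangles.
rank ∂_2 = 20, rank ∂_3 = 0 ⇒ b_2 = 20 − 20 − 0 = 0. So H_2 ≅ 0.

H_2 ≅ 0.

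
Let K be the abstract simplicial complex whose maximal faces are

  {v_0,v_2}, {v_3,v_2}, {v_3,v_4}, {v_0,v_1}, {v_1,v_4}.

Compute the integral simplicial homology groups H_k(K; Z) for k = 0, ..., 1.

H_0 ≅ Z,  H_1 ≅ Z.

Take the total order v_0 < v_1 < v_2 < v_3 < v_4 on the vertex set. Then K (dimension 1) consists of the simplices:

  0-simplices (5): [v_0], [v_1], [v_2], [v_3], [v_4]
  1-simplices (5): [v_0,v_1], [v_0,v_2], [v_1,v_4], [v_2,v_3], [v_3,v_4]

so the chain groups are C_0 ≅ Z^5, C_1 ≅ Z^5.

Boundary ∂_1: C_1 → C_0 is given by ∂[p,q] = [q] − [p]. For instance
  ∂[v_3,v_4] = [v_4] − [v_3].
As a 5×5 matrix over Z this has rank 4, with invariant factors (1,1,1,1).

From H_k ≅ ker(∂_k) / im(∂_{k+1}) we obtain:

  H_0: rank C_0 − rank ∂_1 = 5 − 4 = 1, and the invariant factors of ∂_1 are all 1, so H_0 ≅ Z.
  H_1: rank ker ∂_1 − rank ∂_2 = (5 − 4) − 0 = 1, and there is no ∂_2, so H_1 ≅ Z.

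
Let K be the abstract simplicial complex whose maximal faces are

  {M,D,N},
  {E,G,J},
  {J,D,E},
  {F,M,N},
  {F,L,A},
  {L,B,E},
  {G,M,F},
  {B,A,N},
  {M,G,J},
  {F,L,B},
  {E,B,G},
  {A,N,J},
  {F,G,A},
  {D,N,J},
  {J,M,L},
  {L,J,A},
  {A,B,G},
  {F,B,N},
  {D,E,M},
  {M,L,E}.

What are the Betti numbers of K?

We work with the vertex ordering A < B < D < E < F < G < J < L < M < N. The simplices of K, each written with vertices in increasing order, are:

  0-simplices (10): A, B, D, E, F, G, J, L, M, N
  1-simplices (30): AB, AF, AG, AJ, AL, AN, BE, BF, BG, BL, BN, DE, DJ, DM, DN, EG, EJ, EL, EM, FG, FL, FM, FN, GJ, GM, JL, JM, JN, LM, MN
  2-simplices (20): ABG, ABN, AFG, AFL, AJL, AJN, BEG, BEL, BFL, BFN, DEJ, DEM, DJN, DMN, EGJ, ELM, FGM, FMN, GJM, JLM

Hence C_0 ≅ Z^10, C_1 ≅ Z^30, C_2 ≅ Z^20.

Boundary ∂_1: C_1 → C_0 maps an edge to its endpoints' difference, ∂[p,q] = q − p. For instance
  ∂AB = B − A.
As a 10×30 matrix over Z this has rank 9, with invariant factors (1,1,1,1,1,1,1,1,1).

Boundary ∂_2: C_2 → C_1 sends each 2-simplex [p,q,r] to [q,r] − [p,r] + [p,q]. For instance
  ∂DEJ = EJ − DJ + DE,
  ∂AJL = JL − AL + AJ.
The 30×20 boundary matrix has rank 20 and Smith normal form diag(1,1,1,1,1,1,1,1,1,1,1,1,1,1,1,1,1,1,1,2).

Computing H_k = (kernel of ∂_k) / (image of ∂_{k+1}):

  H_0: rank C_0 − rank ∂_1 = 10 − 9 = 1, and the invariant factors of ∂_1 are all 1, so H_0 ≅ Z.
  H_1: rank ker ∂_1 − rank ∂_2 = (30 − 9) − 20 = 1, and ∂_2 has invariant factor 2 > 1, so H_1 ≅ Z ⊕ Z/2.
  H_2: rank ker ∂_2 − rank ∂_3 = (20 − 20) − 0 = 0, and there is no ∂_3, so H_2 ≅ 0.

Hence the Betti numbers are b_0 = 1, b_1 = 1, b_2 = 0.

b_0 = 1, b_1 = 1, b_2 = 0.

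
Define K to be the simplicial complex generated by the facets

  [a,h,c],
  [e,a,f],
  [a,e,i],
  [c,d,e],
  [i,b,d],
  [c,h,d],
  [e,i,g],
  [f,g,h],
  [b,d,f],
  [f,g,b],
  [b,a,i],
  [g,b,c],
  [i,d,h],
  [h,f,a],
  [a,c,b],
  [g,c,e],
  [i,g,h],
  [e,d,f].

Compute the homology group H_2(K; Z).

H_2 = Z.

K has 9 vertices, 27 edges, 18 triangles.
rank ∂_2 = 17, rank ∂_3 = 0 ⇒ b_2 = 18 − 17 − 0 = 1. So H_2 = Z.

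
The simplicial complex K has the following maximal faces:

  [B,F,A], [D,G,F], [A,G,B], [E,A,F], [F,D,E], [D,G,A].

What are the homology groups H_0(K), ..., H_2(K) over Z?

Order the vertices as A < B < D < E < F < G. Listing each simplex with vertices in this order, K has dimension 2 with simplices:

  0-simplices (6): A, B, D, E, F, G
  1-simplices (12): AB, AD, AE, AF, AG, BF, BG, DE, DF, DG, EF, FG
  2-simplices (6): ABF, ABG, ADG, AEF, DEF, DFG

so the chain groups are C_0 ≅ Z^6, C_1 ≅ Z^12, C_2 ≅ Z^6.

∂_1: C_1 → C_0 is given by ∂[p,q] = [q] − [p].
The resulting 6×12 matrix has rank 5, and its Smith normal form has invariant factors (1,1,1,1,1).

Boundary ∂_2: C_2 → C_1 sends each 2-simplex [p,q,r] to [q,r] − [p,r] + [p,q]. For instance
  ∂AEF = EF − AF + AE,
  ∂ABG = BG − AG + AB.
This gives a 12×6 integer matrix of rank 6; reducing to Smith normal form yields diagonal entries (1,1,1,1,1,1).

From H_k ≅ ker(∂_k) / im(∂_{k+1}) we obtain:

  H_0: rank C_0 − rank ∂_1 = 6 − 5 = 1, and the invariant factors of ∂_1 are all 1, so H_0 ≅ Z.
  H_1: rank ker ∂_1 − rank ∂_2 = (12 − 5) − 6 = 1, and the invariant factors of ∂_2 are all 1, so H_1 ≅ Z.
  H_2: rank ker ∂_2 − rank ∂_3 = (6 − 6) − 0 = 0, and there is no ∂_3, so H_2 ≅ 0.

As a check, the Euler characteristic is 6 − 12 + 6 = 0, which agrees with 1 − 1 + 0 = 0.

H_0 ≅ Z,  H_1 ≅ Z,  H_2 = 0.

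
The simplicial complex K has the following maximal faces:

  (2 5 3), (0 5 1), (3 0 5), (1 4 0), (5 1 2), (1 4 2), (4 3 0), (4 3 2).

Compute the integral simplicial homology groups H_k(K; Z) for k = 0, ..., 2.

Take the total order 0 < 1 < 2 < 3 < 4 < 5 on the vertex set. Then K (dimension 2) consists of the simplices:

  0-simplices (6): [0], [1], [2], [3], [4], [5]
  1-simplices (12): [0,1], [0,3], [0,4], [0,5], [1,2], [1,4], [1,5], [2,3], [2,4], [2,5], [3,4], [3,5]
  2-simplices (8): [0,1,4], [0,1,5], [0,3,4], [0,3,5], [1,2,4], [1,2,5], [2,3,4], [2,3,5]

Hence C_0 ≅ Z^6, C_1 ≅ Z^12, C_2 ≅ Z^8.

∂_1: C_1 → C_0 is given by ∂[p,q] = [q] − [p].
The resulting 6×12 matrix has rank 5, and its Smith normal form has invariant factors (1,1,1,1,1).

Boundary ∂_2: C_2 → C_1 acts by ∂[p,q,r] = [q,r] − [p,r] + [p,q]. For instance
  ∂[1,2,5] = [2,5] − [1,5] + [1,2],
  ∂[0,3,5] = [3,5] − [0,5] + [0,3].
The 12×8 boundary matrix has rank 7 and Smith normal form diag(1,1,1,1,1,1,1).

Computing H_k = (kernel of ∂_k) / (image of ∂_{k+1}):

  H_0: rank C_0 − rank ∂_1 = 6 − 5 = 1, and the invariant factors of ∂_1 are all 1, so H_0 ≅ Z.
  H_1: rank ker ∂_1 − rank ∂_2 = (12 − 5) − 7 = 0, and the invariant factors of ∂_2 are all 1, so H_1 ≅ 0.
  H_2: rank ker ∂_2 − rank ∂_3 = (8 − 7) − 0 = 1, and there is no ∂_3, so H_2 ≅ Z.

(K is a triangulation of the 2-sphere S^2.)

H_0 ≅ Z,  H_1 = 0,  H_2 ≅ Z.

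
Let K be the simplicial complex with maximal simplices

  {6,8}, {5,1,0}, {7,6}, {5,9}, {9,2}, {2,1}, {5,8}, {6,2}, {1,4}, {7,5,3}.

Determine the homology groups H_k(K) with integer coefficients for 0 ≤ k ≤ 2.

K has 10 vertices, 14 edges, 2 triangles.
rank ∂_0 = 0, rank ∂_1 = 9 ⇒ b_0 = 10 − 0 − 9 = 1; all invariant factors of ∂_1 are 1 so no torsion. So H_0 = Z.
rank ∂_1 = 9, rank ∂_2 = 2 ⇒ b_1 = 14 − 9 − 2 = 3; all invariant factors of ∂_2 are 1 so no torsion. So H_1 = Z^3.
rank ∂_2 = 2, rank ∂_3 = 0 ⇒ b_2 = 2 − 2 − 0 = 0. So H_2 = 0.

H_0 ≅ Z,  H_1 ≅ Z^3,  H_2 = 0.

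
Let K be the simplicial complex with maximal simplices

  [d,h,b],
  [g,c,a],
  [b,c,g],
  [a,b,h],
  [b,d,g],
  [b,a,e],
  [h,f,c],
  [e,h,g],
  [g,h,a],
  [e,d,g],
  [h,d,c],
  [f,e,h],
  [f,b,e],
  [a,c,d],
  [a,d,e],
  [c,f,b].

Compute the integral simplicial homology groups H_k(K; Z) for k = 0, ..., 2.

H_0 ≅ Z,  H_1 ≅ Z^2,  H_2 ≅ Z.

K has 8 vertices, 24 edges, 16 triangles.
rank ∂_0 = 0, rank ∂_1 = 7 ⇒ b_0 = 8 − 0 − 7 = 1; all invariant factors of ∂_1 are 1 so no torsion. So H_0 ≅ Z.
rank ∂_1 = 7, rank ∂_2 = 15 ⇒ b_1 = 24 − 7 − 15 = 2; all invariant factors of ∂_2 are 1 so no torsion. So H_1 ≅ Z^2.
rank ∂_2 = 15, rank ∂_3 = 0 ⇒ b_2 = 16 − 15 − 0 = 1. So H_2 ≅ Z.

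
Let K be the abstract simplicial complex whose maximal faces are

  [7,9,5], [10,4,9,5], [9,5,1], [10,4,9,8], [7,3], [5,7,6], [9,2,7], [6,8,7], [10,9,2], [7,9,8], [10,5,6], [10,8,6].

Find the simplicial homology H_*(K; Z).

H_0 ≅ Z,  H_1 = 0,  H_2 ≅ Z,  H_3 = 0.

Order the vertices as 1 < 2 < 3 < 4 < 5 < 6 < 7 < 8 < 9 < 10. Listing each simplex with vertices in this order, K has dimension 3 with simplices:

  0-simplices (10): [1], [2], [3], [4], [5], [6], [7], [8], [9], [10]
  1-simplices (22): [1,5], [1,9], [2,7], [2,9], [2,10], [3,7], [4,5], [4,8], [4,9], [4,10], [5,6], [5,7], [5,9], [5,10], [6,7], [6,8], [6,10], [7,8], [7,9], [8,9], [8,10], [9,10]
  2-simplices (16): [1,5,9], [2,7,9], [2,9,10], [4,5,9], [4,5,10], [4,8,9], [4,8,10], [4,9,10], [5,6,7], [5,6,10], [5,7,9], [5,9,10], [6,7,8], [6,8,10], [7,8,9], [8,9,10]
  3-simplices (2): [4,5,9,10], [4,8,9,10]

Hence C_0 ≅ Z^10, C_1 ≅ Z^22, C_2 ≅ Z^16, C_3 ≅ Z^2.

∂_1: C_1 → C_0 is given by ∂[p,q] = [q] − [p]. For instance
  ∂[1,9] = [9] − [1].
The 10×22 boundary matrix has rank 9 and Smith normal form diag(1,1,1,1,1,1,1,1,1).

Boundary ∂_2: C_2 → C_1 maps a triangle to the signed sum of its edges. For instance
  ∂[6,8,10] = [8,10] − [6,10] + [6,8],
  ∂[8,9,10] = [9,10] − [8,10] + [8,9].
This gives a 22×16 integer matrix of rank 13; reducing to Smith normal form yields diagonal entries (1,1,1,1,1,1,1,1,1,1,1,1,1).

∂_3: C_3 → C_2 sends each 3-simplex σ to the alternating sum Σ_i (−1)^i (σ with its i-th vertex removed). For instance
  ∂[4,8,9,10] = [8,9,10] − [4,9,10] + [4,8,10] − [4,8,9],
  ∂[4,5,9,10] = [5,9,10] − [4,9,10] + [4,5,10] − [4,5,9].
As a 16×2 matrix over Z this has rank 2, with invariant factors (1,1).

Now H_k = ker ∂_k / im ∂_{k+1}, so:

  H_0: rank C_0 − rank ∂_1 = 10 − 9 = 1, and the invariant factors of ∂_1 are all 1, so H_0 ≅ Z.
  H_1: rank ker ∂_1 − rank ∂_2 = (22 − 9) − 13 = 0, and the invariant factors of ∂_2 are all 1, so H_1 ≅ 0.
  H_2: rank ker ∂_2 − rank ∂_3 = (16 − 13) − 2 = 1, and the invariant factors of ∂_3 are all 1, so H_2 ≅ Z.
  H_3: rank ker ∂_3 − rank ∂_4 = (2 − 2) − 0 = 0, and there is no ∂_4, so H_3 ≅ 0.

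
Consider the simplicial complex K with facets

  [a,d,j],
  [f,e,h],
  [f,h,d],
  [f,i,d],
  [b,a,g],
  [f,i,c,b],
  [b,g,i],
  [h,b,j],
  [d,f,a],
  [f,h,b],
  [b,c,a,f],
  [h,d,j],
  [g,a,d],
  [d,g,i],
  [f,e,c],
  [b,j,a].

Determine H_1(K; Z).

Take the total order a < b < c < d < e < f < g < h < i < j on the vertex set. Then K (dimension 3) consists of the simplices:

  0-simplices (10): a, b, c, d, e, f, g, h, i, j
  1-simplices (26): ab, ac, ad, af, ag, aj, bc, bf, bg, bh, bi, bj, ce, cf, ci, df, dg, dh, di, dj, ef, eh, fh, fi, gi, hj
  2-simplices (21): abc, abf, abg, abj, acf, adf, adg, adj, bcf, bci, bfh, bfi, bgi, bhj, cef, cfi, dfh, dfi, dgi, dhj, efh
  3-simplices (2): abcf, bcfi

giving chain groups C_0 ≅ Z^10, C_1 ≅ Z^26, C_2 ≅ Z^21, C_3 ≅ Z^2.

Boundary ∂_1: C_1 → C_0 sends each edge [p,q] (with p < q) to q − p. For instance
  ∂bh = h − b.
As a 10×26 matrix over Z this has rank 9, with invariant factors (1,1,1,1,1,1,1,1,1).

∂_2: C_2 → C_1 acts by ∂[p,q,r] = [q,r] − [p,r] + [p,q]. For instance
  ∂dfi = fi − di + df,
  ∂adf = df − af + ad.
The resulting 26×21 matrix has rank 17, and its Smith normal form has invariant factors (1,1,1,1,1,1,1,1,1,1,1,1,1,1,1,1,1).

∂_3: C_3 → C_2 sends each 3-simplex σ to the alternating sum Σ_i (−1)^i (σ with its i-th vertex removed). For instance
  ∂abcf = bcf − acf + abf − abc,
  ∂bcfi = cfi − bfi + bci − bcf.
As a 21×2 matrix over Z this has rank 2, with invariant factors (1,1).

From H_k ≅ ker(∂_k) / im(∂_{k+1}) we obtain:

  H_1: rank ker ∂_1 − rank ∂_2 = (26 − 9) − 17 = 0, and the invariant factors of ∂_2 are all 1, so H_1 ≅ 0.

H_1 ≅ 0.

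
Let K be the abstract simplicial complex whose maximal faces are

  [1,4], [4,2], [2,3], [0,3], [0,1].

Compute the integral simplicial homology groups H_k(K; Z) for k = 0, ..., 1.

H_0 = Z,  H_1 = Z.

Take the total order 0 < 1 < 2 < 3 < 4 on the vertex set. Then K (dimension 1) consists of the simplices:

  0-simplices (5): [0], [1], [2], [3], [4]
  1-simplices (5): [0,1], [0,3], [1,4], [2,3], [2,4]

Hence C_0 ≅ Z^5, C_1 ≅ Z^5.

Boundary ∂_1: C_1 → C_0 maps an edge to its endpoints' difference, ∂[p,q] = q − p. For instance
  ∂[2,3] = [3] − [2].
This gives a 5×5 integer matrix of rank 4; reducing to Smith normal form yields diagonal entries (1,1,1,1).

Now H_k = ker ∂_k / im ∂_{k+1}, so:

  H_0: rank C_0 − rank ∂_1 = 5 − 4 = 1, and the invariant factors of ∂_1 are all 1, so H_0 = Z.
  H_1: rank ker ∂_1 − rank ∂_2 = (5 − 4) − 0 = 1, and there is no ∂_2, so H_1 = Z.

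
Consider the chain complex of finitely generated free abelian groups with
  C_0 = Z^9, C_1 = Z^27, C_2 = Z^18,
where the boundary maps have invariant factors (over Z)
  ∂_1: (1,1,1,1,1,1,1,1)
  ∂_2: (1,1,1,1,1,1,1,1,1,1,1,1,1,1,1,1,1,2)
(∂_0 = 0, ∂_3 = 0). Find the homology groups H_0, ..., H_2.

H_0: b_0 = 9 − 0 − 8 = 1; torsion from ∂_1 factors > 1: none. So H_0 ≅ Z.
H_1: b_1 = 27 − 8 − 18 = 1; torsion from ∂_2 factors > 1: [2]. So H_1 ≅ Z ⊕ Z/2Z.
H_2: b_2 = 18 − 18 − 0 = 0; torsion from ∂_3 factors > 1: none. So H_2 ≅ 0.

H_0 ≅ Z,  H_1 ≅ Z ⊕ Z/2Z,  H_2 = 0.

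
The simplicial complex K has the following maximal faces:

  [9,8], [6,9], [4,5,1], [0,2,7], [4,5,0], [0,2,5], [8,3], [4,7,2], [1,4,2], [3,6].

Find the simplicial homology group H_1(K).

K has 10 vertices, 16 edges, 6 triangles.
rank ∂_1 = 8, rank ∂_2 = 6 ⇒ b_1 = 16 − 8 − 6 = 2; all invariant factors of ∂_2 are 1 so no torsion. So H_1 ≅ Z^2.

H_1 = Z^2.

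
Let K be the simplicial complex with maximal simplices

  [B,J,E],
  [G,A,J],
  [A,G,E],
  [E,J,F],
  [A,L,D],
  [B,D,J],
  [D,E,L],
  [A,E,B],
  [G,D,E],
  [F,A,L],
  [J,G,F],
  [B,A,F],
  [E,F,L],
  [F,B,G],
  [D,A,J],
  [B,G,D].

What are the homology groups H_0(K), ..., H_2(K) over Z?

We work with the vertex ordering A < B < D < E < F < G < J < L. The simplices of K, each written with vertices in increasing order, are:

  0-simplices (8): A, B, D, E, F, G, J, L
  1-simplices (24): AB, AD, AE, AF, AG, AJ, AL, BD, BE, BF, BG, BJ, DE, DG, DJ, DL, EF, EG, EJ, EL, FG, FJ, FL, GJ
  2-simplices (16): ABE, ABF, ADJ, ADL, AEG, AFL, AGJ, BDG, BDJ, BEJ, BFG, DEG, DEL, EFJ, EFL, FGJ

giving chain groups C_0 ≅ Z^8, C_1 ≅ Z^24, C_2 ≅ Z^16.

∂_1: C_1 → C_0 maps an edge to its endpoints' difference, ∂[p,q] = q − p.
The 8×24 boundary matrix has rank 7 and Smith normal form diag(1,1,1,1,1,1,1).

Boundary ∂_2: C_2 → C_1 acts by ∂[p,q,r] = [q,r] − [p,r] + [p,q]. For instance
  ∂DEG = EG − DG + DE,
  ∂EFL = FL − EL + EF.
As a 24×16 matrix over Z this has rank 15, with invariant factors (1,1,1,1,1,1,1,1,1,1,1,1,1,1,1).

From H_k ≅ ker(∂_k) / im(∂_{k+1}) we obtain:

  H_0: rank C_0 − rank ∂_1 = 8 − 7 = 1, and the invariant factors of ∂_1 are all 1, so H_0 ≅ Z.
  H_1: rank ker ∂_1 − rank ∂_2 = (24 − 7) − 15 = 2, and the invariant factors of ∂_2 are all 1, so H_1 ≅ Z^2.
  H_2: rank ker ∂_2 − rank ∂_3 = (16 − 15) − 0 = 1, and there is no ∂_3, so H_2 ≅ Z.

As a check, the Euler characteristic is 8 − 24 + 16 = 0, which agrees with 1 − 2 + 1 = 0.
(K is a triangulation of the torus T^2.)

H_0 = Z,  H_1 = Z^2,  H_2 = Z.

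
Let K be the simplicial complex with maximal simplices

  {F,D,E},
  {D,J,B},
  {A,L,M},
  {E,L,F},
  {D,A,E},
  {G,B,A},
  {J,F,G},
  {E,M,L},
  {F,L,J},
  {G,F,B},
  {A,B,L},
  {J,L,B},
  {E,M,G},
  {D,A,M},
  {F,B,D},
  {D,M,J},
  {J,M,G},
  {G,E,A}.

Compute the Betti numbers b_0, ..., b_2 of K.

Fix the vertex order A < B < D < E < F < G < J < L < M and write every simplex with vertices in increasing order. Then dim K = 2 and the simplices of K are:

  0-simplices (9): A, B, D, E, F, G, J, L, M
  1-simplices (27): AB, AD, AE, AG, AL, AM, BD, BF, BG, BJ, BL, DE, DF, DJ, DM, EF, EG, EL, EM, FG, FJ, FL, GJ, GM, JL, JM, LM
  2-simplices (18): ABG, ABL, ADE, ADM, AEG, ALM, BDF, BDJ, BFG, BJL, DEF, DJM, EFL, EGM, ELM, FGJ, FJL, GJM

so the chain groups are C_0 ≅ Z^9, C_1 ≅ Z^27, C_2 ≅ Z^18.

Boundary ∂_1: C_1 → C_0 is given by ∂[p,q] = [q] − [p]. For instance
  ∂EL = L − E.
As a 9×27 matrix over Z this has rank 8, with invariant factors (1,1,1,1,1,1,1,1).

Boundary ∂_2: C_2 → C_1 sends each 2-simplex [p,q,r] to [q,r] − [p,r] + [p,q]. For instance
  ∂EGM = GM − EM + EG,
  ∂FGJ = GJ − FJ + FG.
The resulting 27×18 matrix has rank 18, and its Smith normal form has invariant factors (1,1,1,1,1,1,1,1,1,1,1,1,1,1,1,1,1,2).

Now H_k = ker ∂_k / im ∂_{k+1}, so:

  H_0: rank C_0 − rank ∂_1 = 9 − 8 = 1, and the invariant factors of ∂_1 are all 1, so H_0 = Z.
  H_1: rank ker ∂_1 − rank ∂_2 = (27 − 8) − 18 = 1, and ∂_2 has invariant factor 2 > 1, so H_1 = Z ⊕ Z_2.
  H_2: rank ker ∂_2 − rank ∂_3 = (18 − 18) − 0 = 0, and there is no ∂_3, so H_2 = 0.

Hence the Betti numbers are b_0 = 1, b_1 = 1, b_2 = 0.

b_0 = 1, b_1 = 1, b_2 = 0.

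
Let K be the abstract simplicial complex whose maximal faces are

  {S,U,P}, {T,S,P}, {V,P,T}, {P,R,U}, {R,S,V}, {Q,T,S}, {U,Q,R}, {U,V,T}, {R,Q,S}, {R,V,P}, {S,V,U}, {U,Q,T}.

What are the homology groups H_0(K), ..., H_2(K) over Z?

H_0 = Z,  H_1 = Z/2Z,  H_2 = 0.

Fix the vertex order P < Q < R < S < T < U < V and write every simplex with vertices in increasing order. Then dim K = 2 and the simplices of K are:

  0-simplices (7): P, Q, R, S, T, U, V
  1-simplices (18): PR, PS, PT, PU, PV, QR, QS, QT, QU, RS, RU, RV, ST, SU, SV, TU, TV, UV
  2-simplices (12): PRU, PRV, PST, PSU, PTV, QRS, QRU, QST, QTU, RSV, SUV, TUV

Hence C_0 ≅ Z^7, C_1 ≅ Z^18, C_2 ≅ Z^12.

The boundary map ∂_1: C_1 → C_0 maps an edge to its endpoints' difference, ∂[p,q] = q − p.
The resulting 7×18 matrix has rank 6, and its Smith normal form has invariant factors (1,1,1,1,1,1).

∂_2: C_2 → C_1 acts by ∂[p,q,r] = [q,r] − [p,r] + [p,q]. For instance
  ∂PTV = TV − PV + PT,
  ∂PRU = RU − PU + PR.
As a 18×12 matrix over Z this has rank 12, with invariant factors (1,1,1,1,1,1,1,1,1,1,1,2).

Computing H_k = (kernel of ∂_k) / (image of ∂_{k+1}):

  H_0: rank C_0 − rank ∂_1 = 7 − 6 = 1, and the invariant factors of ∂_1 are all 1, so H_0 = Z.
  H_1: rank ker ∂_1 − rank ∂_2 = (18 − 6) − 12 = 0, and ∂_2 has invariant factor 2 > 1, so H_1 = Z/2Z.
  H_2: rank ker ∂_2 − rank ∂_3 = (12 − 12) − 0 = 0, and there is no ∂_3, so H_2 = 0.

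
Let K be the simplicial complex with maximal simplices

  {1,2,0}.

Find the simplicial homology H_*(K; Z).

Fix the vertex order 0 < 1 < 2 and write every simplex with vertices in increasing order. Then dim K = 2 and the simplices of K are:

  0-simplices (3): [0], [1], [2]
  1-simplices (3): [0,1], [0,2], [1,2]
  2-simplices (1): [0,1,2]

giving chain groups C_0 ≅ Z^3, C_1 ≅ Z^3, C_2 ≅ Z^1.

The boundary map ∂_1: C_1 → C_0 maps an edge to its endpoints' difference, ∂[p,q] = q − p. For instance
  ∂[0,1] = [1] − [0].
This gives a 3×3 integer matrix of rank 2; reducing to Smith normal form yields diagonal entries (1,1).

Boundary ∂_2: C_2 → C_1 sends each 2-simplex [p,q,r] to [q,r] − [p,r] + [p,q]. For instance
  ∂[0,1,2] = [1,2] − [0,2] + [0,1].
The 3×1 boundary matrix has rank 1 and Smith normal form diag(1).

Now H_k = ker ∂_k / im ∂_{k+1}, so:

  H_0: rank C_0 − rank ∂_1 = 3 − 2 = 1, and the invariant factors of ∂_1 are all 1, so H_0 ≅ Z.
  H_1: rank ker ∂_1 − rank ∂_2 = (3 − 2) − 1 = 0, and the invariant factors of ∂_2 are all 1, so H_1 ≅ 0.
  H_2: rank ker ∂_2 − rank ∂_3 = (1 − 1) − 0 = 0, and there is no ∂_3, so H_2 ≅ 0.

As a check, the Euler characteristic is 3 − 3 + 1 = 1, which agrees with 1 − 0 + 0 = 1.

H_0 = Z,  H_1 = 0,  H_2 = 0.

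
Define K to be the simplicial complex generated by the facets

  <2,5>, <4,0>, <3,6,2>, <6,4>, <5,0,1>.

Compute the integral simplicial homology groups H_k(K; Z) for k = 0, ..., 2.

Order the vertices as 0 < 1 < 2 < 3 < 4 < 5 < 6. Listing each simplex with vertices in this order, K has dimension 2 with simplices:

  0-simplices (7): [0], [1], [2], [3], [4], [5], [6]
  1-simplices (9): [0,1], [0,4], [0,5], [1,5], [2,3], [2,5], [2,6], [3,6], [4,6]
  2-simplices (2): [0,1,5], [2,3,6]

so the chain groups are C_0 ≅ Z^7, C_1 ≅ Z^9, C_2 ≅ Z^2.

Boundary ∂_1: C_1 → C_0 maps an edge to its endpoints' difference, ∂[p,q] = q − p. For instance
  ∂[2,6] = [6] − [2].
The 7×9 boundary matrix has rank 6 and Smith normal form diag(1,1,1,1,1,1).

Boundary ∂_2: C_2 → C_1 maps a triangle to the signed sum of its edges. For instance
  ∂[2,3,6] = [3,6] − [2,6] + [2,3],
  ∂[0,1,5] = [1,5] − [0,5] + [0,1].
This gives a 9×2 integer matrix of rank 2; reducing to Smith normal form yields diagonal entries (1,1).

Computing H_k = (kernel of ∂_k) / (image of ∂_{k+1}):

  H_0: rank C_0 − rank ∂_1 = 7 − 6 = 1, and the invariant factors of ∂_1 are all 1, so H_0 = Z.
  H_1: rank ker ∂_1 − rank ∂_2 = (9 − 6) − 2 = 1, and the invariant factors of ∂_2 are all 1, so H_1 = Z.
  H_2: rank ker ∂_2 − rank ∂_3 = (2 − 2) − 0 = 0, and there is no ∂_3, so H_2 = 0.

As a check, the Euler characteristic is 7 − 9 + 2 = 0, which agrees with 1 − 1 + 0 = 0.

H_0 = Z,  H_1 = Z,  H_2 = 0.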